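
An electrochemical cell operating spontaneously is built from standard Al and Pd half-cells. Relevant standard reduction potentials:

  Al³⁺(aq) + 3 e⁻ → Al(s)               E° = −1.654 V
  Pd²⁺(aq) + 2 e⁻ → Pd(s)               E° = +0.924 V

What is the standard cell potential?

Of the two couples in this cell, the one with the more positive reduction potential is reduced at the cathode: here that is Pd²⁺/Pd (+0.924 V); Al³⁺/Al (−1.654 V) is the anode.
E°cell = E°(cathode) − E°(anode) = +0.924 − (−1.654) = +2.578 V.

+2.578 V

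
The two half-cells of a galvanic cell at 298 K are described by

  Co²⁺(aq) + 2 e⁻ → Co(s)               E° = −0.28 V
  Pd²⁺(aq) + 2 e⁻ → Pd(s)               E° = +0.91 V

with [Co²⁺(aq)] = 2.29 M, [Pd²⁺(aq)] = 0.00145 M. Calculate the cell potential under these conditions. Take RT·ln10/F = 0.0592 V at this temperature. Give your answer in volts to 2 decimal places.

Pd²⁺/Pd is reduced (cathode, E° = +0.91 V) and Co²⁺/Co is oxidized (anode).
E°cell = +0.91 − (−0.28) = +1.19 V, with n = 2 electrons transferred.
Balancing gives Pd²⁺(aq) + Co(s) → Pd(s) + Co²⁺(aq); hence Q = [Co²⁺(aq)] / [Pd²⁺(aq)] = 1.58×10^3 (log Q = 3.198).
By the Nernst equation, E = +1.19 − (0.0592/2)·(3.198) = +1.10 V.

+1.10 V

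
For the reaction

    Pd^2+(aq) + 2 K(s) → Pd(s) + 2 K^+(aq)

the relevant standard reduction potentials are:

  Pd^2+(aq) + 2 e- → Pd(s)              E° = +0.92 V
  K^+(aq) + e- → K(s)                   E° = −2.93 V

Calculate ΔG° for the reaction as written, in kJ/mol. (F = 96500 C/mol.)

In the reaction as written Pd^2+(aq) is reduced, so the Pd²⁺/Pd couple is the cathode and K⁺/K is the anode.
E°cell = +0.92 − (−2.93) = +3.85 V; balancing electrons gives n = 2.
ΔG° = −nFE°cell = −(2)(96500)(+3.85) J/mol = −743 kJ/mol.

−743 kJ/mol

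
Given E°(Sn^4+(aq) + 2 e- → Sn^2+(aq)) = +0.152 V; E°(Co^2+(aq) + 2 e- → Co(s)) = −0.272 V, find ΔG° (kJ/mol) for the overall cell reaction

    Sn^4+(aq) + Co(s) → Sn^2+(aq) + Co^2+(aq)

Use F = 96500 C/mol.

−81.8 kJ/mol

In the reaction as written Sn^4+(aq) is reduced, so the Sn⁴⁺/Sn²⁺ couple is the cathode and Co²⁺/Co is the anode.
E°cell = +0.152 − (−0.272) = +0.424 V; balancing electrons gives n = 2.
ΔG° = −nFE°cell = −(2)(96500)(+0.424) J/mol = −81.8 kJ/mol.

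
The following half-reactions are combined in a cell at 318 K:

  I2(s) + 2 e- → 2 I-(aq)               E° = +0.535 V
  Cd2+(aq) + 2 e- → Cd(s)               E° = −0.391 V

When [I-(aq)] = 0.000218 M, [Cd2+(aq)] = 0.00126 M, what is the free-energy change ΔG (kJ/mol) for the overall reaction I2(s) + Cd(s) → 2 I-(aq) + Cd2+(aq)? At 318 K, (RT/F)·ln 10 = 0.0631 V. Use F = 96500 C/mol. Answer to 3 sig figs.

−241 kJ/mol

With I₂/I⁻ reduced at the cathode, E°cell = +0.535 − (−0.391) = +0.926 V and n = 2.
The reaction quotient is [I-(aq)]^2·[Cd2+(aq)] = 5.99×10^−11; by Nernst, E = +0.926 − (0.0631/2)(−10.223) = +1.2485 V.
Then ΔG = −nFE = −2 × 96500 × +1.2485 J/mol = −241 kJ/mol.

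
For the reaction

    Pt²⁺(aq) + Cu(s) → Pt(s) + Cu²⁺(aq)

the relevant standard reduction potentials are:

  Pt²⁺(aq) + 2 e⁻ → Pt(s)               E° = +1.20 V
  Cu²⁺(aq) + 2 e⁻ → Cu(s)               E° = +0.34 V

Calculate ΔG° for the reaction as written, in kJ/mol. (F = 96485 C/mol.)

In the reaction as written Pt²⁺(aq) is reduced, so the Pt²⁺/Pt couple is the cathode and Cu²⁺/Cu is the anode.
E°cell = +1.20 − (+0.34) = +0.86 V; balancing electrons gives n = 2.
ΔG° = −nFE°cell = −(2)(96485)(+0.86) J/mol = −166 kJ/mol.

−166 kJ/mol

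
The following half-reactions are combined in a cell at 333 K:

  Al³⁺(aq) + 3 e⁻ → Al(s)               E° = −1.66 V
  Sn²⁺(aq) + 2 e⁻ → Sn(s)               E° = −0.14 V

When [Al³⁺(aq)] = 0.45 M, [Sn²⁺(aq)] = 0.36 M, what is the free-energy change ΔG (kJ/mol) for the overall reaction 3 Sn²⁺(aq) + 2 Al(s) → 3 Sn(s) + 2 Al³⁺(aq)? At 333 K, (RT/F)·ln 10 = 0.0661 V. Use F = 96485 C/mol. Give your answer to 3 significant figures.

−876 kJ/mol

With Sn²⁺/Sn reduced at the cathode, E°cell = −0.14 − (−1.66) = +1.52 V and n = 6.
Q = [Al³⁺(aq)]^2 / [Sn²⁺(aq)]^3 = 4.34, so log Q = 0.638 and E = +1.52 − (0.0661/6)(0.638) = +1.5130 V.
Then ΔG = −nFE = −6 × 96485 × +1.5130 J/mol = −876 kJ/mol.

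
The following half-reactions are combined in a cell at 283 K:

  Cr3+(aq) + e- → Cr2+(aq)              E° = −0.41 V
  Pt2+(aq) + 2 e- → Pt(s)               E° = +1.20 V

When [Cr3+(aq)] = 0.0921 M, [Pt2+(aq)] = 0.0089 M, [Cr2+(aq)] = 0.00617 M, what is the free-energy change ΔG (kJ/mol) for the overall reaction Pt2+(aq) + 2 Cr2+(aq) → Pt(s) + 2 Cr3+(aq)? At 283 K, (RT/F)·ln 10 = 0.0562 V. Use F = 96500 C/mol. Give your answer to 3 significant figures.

−287 kJ/mol

With Pt²⁺/Pt reduced at the cathode, E°cell = +1.20 − (−0.41) = +1.61 V and n = 2.
Q = [Cr3+(aq)]^2 / ([Pt2+(aq)]·[Cr2+(aq)]^2) = 2.5×10^4, so log Q = 4.399 and E = +1.61 − (0.0562/2)(4.399) = +1.4864 V.
Finally ΔG = −nFE = −(2)(96500 C/mol)(+1.4864 V) = −287 kJ/mol.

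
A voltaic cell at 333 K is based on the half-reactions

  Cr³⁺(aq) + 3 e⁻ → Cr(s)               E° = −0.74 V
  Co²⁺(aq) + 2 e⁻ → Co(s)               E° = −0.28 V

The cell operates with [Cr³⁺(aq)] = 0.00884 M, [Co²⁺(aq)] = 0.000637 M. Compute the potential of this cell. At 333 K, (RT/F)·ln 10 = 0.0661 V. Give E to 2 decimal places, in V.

The Co²⁺/Co couple has the more positive E°, so it is the cathode; Cr³⁺/Cr is the anode.
E°cell = E°cat − E°an = −0.28 − (−0.74) = +0.46 V; n = 6.
The balanced reaction is 3 Co²⁺(aq) + 2 Cr(s) → 3 Co(s) + 2 Cr³⁺(aq), so Q = [Cr³⁺(aq)]^2 / [Co²⁺(aq)]^3 = 3.02×10^5 and log Q = 5.480.
Applying E = E° − (RT ln10/nF)·log Q gives +0.46 − (0.0661/6)(5.480) = +0.40 V.

+0.40 V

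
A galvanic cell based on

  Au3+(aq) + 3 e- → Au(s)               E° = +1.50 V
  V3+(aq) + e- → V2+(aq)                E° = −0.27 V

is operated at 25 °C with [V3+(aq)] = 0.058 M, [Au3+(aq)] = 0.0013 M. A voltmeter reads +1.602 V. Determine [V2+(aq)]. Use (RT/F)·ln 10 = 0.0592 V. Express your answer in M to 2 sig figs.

Au³⁺/Au is the cathode (higher E°); E°cell = +1.50 − (−0.27) = +1.77 V with n = 3.
Since E = E° − (0.0592/n)·log Q, log Q = n(E° − E)/0.0592 = 8.514.
For Au3+(aq) + 3 V2+(aq) → Au(s) + 3 V3+(aq), the reaction quotient is Q = [V3+(aq)]^3 / ([Au3+(aq)]·[V2+(aq)]^3).
Isolating [V2+(aq)] in Q = 10^{8.514} yields log [V2+(aq)] = −3.113, i.e. 0.00077 M.

0.00077 M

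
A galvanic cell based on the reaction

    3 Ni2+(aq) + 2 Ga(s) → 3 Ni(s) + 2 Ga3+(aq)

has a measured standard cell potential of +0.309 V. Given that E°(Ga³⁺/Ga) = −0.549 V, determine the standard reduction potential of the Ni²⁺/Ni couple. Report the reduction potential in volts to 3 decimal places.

In the reaction as written the Ni²⁺/Ni couple is reduced (cathode) and Ga³⁺/Ga is oxidized (anode), so E°cell = E°(Ni²⁺/Ni) − E°(Ga³⁺/Ga).
E°(Ni²⁺/Ni) = E°cell + E°(anode) = +0.309 + (−0.549) = −0.240 V.

−0.240 V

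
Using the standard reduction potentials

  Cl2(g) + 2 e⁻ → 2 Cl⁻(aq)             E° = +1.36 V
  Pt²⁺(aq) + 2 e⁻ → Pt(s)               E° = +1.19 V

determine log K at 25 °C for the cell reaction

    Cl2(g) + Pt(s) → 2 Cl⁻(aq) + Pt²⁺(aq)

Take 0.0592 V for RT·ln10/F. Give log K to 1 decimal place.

The Cl₂/Cl⁻ couple is reduced (cathode); E°cell = +1.36 − (+1.19) = +0.17 V with n = 2.
At equilibrium E = 0, so log K = nE°cell / 0.0592 = (2)(+0.17) / 0.0592 = 5.7.

log K = 5.7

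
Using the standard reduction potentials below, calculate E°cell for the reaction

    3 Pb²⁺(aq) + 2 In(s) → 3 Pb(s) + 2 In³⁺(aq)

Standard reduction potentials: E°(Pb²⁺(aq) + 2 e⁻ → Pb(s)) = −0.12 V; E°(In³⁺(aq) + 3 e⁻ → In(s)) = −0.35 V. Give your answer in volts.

Pb²⁺(aq) gains electrons, so the Pb²⁺/Pb couple is the cathode; the In³⁺/In couple is the anode.
E°cell = E°(cathode) − E°(anode) = −0.12 − (−0.35) = +0.23 V.

+0.23 V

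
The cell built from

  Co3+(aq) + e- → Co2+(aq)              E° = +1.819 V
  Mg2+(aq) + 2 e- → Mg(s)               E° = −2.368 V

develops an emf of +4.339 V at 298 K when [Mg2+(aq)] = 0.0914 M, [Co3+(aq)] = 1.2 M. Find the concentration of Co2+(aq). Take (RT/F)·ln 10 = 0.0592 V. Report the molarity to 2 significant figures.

With Co³⁺/Co²⁺ at the cathode and Mg²⁺/Mg at the anode, E°cell = +1.819 − (−2.368) = +4.187 V (n = 2).
Since E = E° − (0.0592/n)·log Q, log Q = n(E° − E)/0.0592 = −5.135.
For 2 Co3+(aq) + Mg(s) → 2 Co2+(aq) + Mg2+(aq), the reaction quotient is Q = ([Co2+(aq)]^2·[Mg2+(aq)]) / [Co3+(aq)]^2.
Isolating [Co2+(aq)] in Q = 10^{−5.135} yields log [Co2+(aq)] = −1.969, i.e. 0.011 M.

0.011 M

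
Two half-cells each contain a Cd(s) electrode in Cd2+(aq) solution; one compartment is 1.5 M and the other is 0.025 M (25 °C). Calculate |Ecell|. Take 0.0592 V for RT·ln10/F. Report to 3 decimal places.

For a concentration cell E°cell = 0, since both electrodes use the same couple.
The compartment with the higher Cd2+(aq) concentration (1.5 M) acts as the cathode; ions are reduced there and produced at the dilute (0.025 M) anode.
With n = 2, Ecell = −(0.0592/2)·log([dilute]/[conc]) = −(0.0592/2)·log(0.025/1.5) = +0.053 V.

0.053 V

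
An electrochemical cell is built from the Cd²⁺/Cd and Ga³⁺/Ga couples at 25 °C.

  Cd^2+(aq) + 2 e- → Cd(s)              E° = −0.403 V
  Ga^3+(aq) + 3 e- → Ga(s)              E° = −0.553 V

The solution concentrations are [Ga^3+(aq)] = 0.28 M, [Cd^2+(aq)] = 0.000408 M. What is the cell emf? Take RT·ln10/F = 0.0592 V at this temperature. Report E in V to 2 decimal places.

Cd²⁺/Cd is reduced (cathode, E° = −0.403 V) and Ga³⁺/Ga is oxidized (anode).
The standard potential is −0.403 − (−0.553) = +0.150 V and the balanced reaction transfers n = 6 electrons.
The balanced reaction is 3 Cd^2+(aq) + 2 Ga(s) → 3 Cd(s) + 2 Ga^3+(aq), so Q = [Ga^3+(aq)]^2 / [Cd^2+(aq)]^3 = 1.15×10^9 and log Q = 9.062.
E = E° − (0.0592/n)·log Q = +0.150 − (0.0592/6)(9.062) = +0.06 V.

+0.06 V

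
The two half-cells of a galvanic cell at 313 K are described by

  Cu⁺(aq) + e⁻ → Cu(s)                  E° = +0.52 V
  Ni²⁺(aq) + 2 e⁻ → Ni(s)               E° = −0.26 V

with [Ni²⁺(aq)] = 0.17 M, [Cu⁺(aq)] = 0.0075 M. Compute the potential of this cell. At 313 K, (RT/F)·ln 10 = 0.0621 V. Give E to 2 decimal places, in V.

The Cu⁺/Cu couple has the more positive E°, so it is the cathode; Ni²⁺/Ni is the anode.
E°cell = E°cat − E°an = +0.52 − (−0.26) = +0.78 V; n = 2.
The balanced reaction is 2 Cu⁺(aq) + Ni(s) → 2 Cu(s) + Ni²⁺(aq), so Q = [Ni²⁺(aq)] / [Cu⁺(aq)]^2 = 3.02×10^3 and log Q = 3.480.
E = E° − (0.0621/n)·log Q = +0.78 − (0.0621/2)(3.480) = +0.67 V.

+0.67 V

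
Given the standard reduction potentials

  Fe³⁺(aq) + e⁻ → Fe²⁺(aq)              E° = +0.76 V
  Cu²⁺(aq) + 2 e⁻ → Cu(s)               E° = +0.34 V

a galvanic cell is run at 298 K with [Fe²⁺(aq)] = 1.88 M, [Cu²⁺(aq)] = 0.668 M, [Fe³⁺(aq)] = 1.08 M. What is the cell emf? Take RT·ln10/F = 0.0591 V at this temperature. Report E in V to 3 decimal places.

+0.411 V

Since E°(Fe³⁺/Fe²⁺) > E°(Cu²⁺/Cu), Fe³⁺/Fe²⁺ serves as the cathode.
The standard potential is +0.76 − (+0.34) = +0.42 V and the balanced reaction transfers n = 2 electrons.
For the overall reaction 2 Fe³⁺(aq) + Cu(s) → 2 Fe²⁺(aq) + Cu²⁺(aq), Q = ([Fe²⁺(aq)]^2·[Cu²⁺(aq)]) / [Fe³⁺(aq)]^2 = 2.02, giving log Q = 0.306.
Applying E = E° − (RT ln10/nF)·log Q gives +0.42 − (0.0591/2)(0.306) = +0.411 V.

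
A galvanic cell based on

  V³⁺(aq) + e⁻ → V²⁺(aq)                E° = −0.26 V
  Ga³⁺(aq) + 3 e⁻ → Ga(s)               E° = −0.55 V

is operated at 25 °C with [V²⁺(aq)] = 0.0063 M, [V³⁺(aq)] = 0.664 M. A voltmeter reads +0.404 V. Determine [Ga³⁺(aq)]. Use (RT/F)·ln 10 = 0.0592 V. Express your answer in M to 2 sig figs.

2.0 M

The V³⁺/V²⁺ couple has the larger reduction potential, so it is the cathode: E°cell = −0.26 − (−0.55) = +0.29 V and n = 3.
From the Nernst equation, log Q = n(E° − E)/0.0592 = 3·(+0.29 − (+0.404))/0.0592 = −5.777.
Balancing electrons gives 3 V³⁺(aq) + Ga(s) → 3 V²⁺(aq) + Ga³⁺(aq); thus Q = ([V²⁺(aq)]^3·[Ga³⁺(aq)]) / [V³⁺(aq)]^3.
Solving for the unknown gives log [Ga³⁺(aq)] = 0.291, so [Ga³⁺(aq)] ≈ 2.0 M.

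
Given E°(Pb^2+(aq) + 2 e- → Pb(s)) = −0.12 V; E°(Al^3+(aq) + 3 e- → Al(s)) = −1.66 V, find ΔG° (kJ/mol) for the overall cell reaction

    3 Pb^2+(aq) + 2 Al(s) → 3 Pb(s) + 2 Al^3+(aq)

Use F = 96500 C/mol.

−892 kJ/mol

In the reaction as written Pb^2+(aq) is reduced, so the Pb²⁺/Pb couple is the cathode and Al³⁺/Al is the anode.
E°cell = −0.12 − (−1.66) = +1.54 V; balancing electrons gives n = 6.
ΔG° = −nFE°cell = −(6)(96500)(+1.54) J/mol = −892 kJ/mol.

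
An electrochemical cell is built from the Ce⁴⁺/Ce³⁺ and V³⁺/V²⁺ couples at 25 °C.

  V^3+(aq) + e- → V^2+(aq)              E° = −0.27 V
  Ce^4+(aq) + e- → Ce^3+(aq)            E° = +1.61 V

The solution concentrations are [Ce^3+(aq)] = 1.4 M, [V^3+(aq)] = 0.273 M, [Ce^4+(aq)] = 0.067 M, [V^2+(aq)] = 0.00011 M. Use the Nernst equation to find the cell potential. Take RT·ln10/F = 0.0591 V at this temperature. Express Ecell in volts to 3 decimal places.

Since E°(Ce⁴⁺/Ce³⁺) > E°(V³⁺/V²⁺), Ce⁴⁺/Ce³⁺ serves as the cathode.
E°cell = +1.61 − (−0.27) = +1.88 V, with n = 1 electron transferred.
For the overall reaction Ce^4+(aq) + V^2+(aq) → Ce^3+(aq) + V^3+(aq), Q = ([Ce^3+(aq)]·[V^3+(aq)]) / ([Ce^4+(aq)]·[V^2+(aq)]) = 5.19×10^4, giving log Q = 4.715.
E = E° − (0.0591/n)·log Q = +1.88 − (0.0591/1)(4.715) = +1.601 V.

+1.601 V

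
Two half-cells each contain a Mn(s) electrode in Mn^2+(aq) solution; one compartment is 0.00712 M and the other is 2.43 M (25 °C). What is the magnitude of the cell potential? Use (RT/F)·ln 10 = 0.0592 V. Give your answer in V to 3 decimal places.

0.075 V

For a concentration cell E°cell = 0, since both electrodes use the same couple.
The compartment with the higher Mn^2+(aq) concentration (2.43 M) acts as the cathode; ions are reduced there and produced at the dilute (0.00712 M) anode.
With n = 2, Ecell = −(0.0592/2)·log([dilute]/[conc]) = −(0.0592/2)·log(0.00712/2.43) = +0.075 V.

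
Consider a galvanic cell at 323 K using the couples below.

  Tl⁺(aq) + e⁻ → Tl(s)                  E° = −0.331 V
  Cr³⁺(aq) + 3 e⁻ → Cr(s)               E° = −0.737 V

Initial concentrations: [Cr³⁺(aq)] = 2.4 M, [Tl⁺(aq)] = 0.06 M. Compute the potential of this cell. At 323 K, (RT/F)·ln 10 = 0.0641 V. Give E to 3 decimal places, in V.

+0.320 V

Since E°(Tl⁺/Tl) > E°(Cr³⁺/Cr), Tl⁺/Tl serves as the cathode.
E°cell = −0.331 − (−0.737) = +0.406 V, with n = 3 electrons transferred.
For the overall reaction 3 Tl⁺(aq) + Cr(s) → 3 Tl(s) + Cr³⁺(aq), Q = [Cr³⁺(aq)] / [Tl⁺(aq)]^3 = 1.11×10^4, giving log Q = 4.046.
E = E° − (0.0641/n)·log Q = +0.406 − (0.0641/3)(4.046) = +0.320 V.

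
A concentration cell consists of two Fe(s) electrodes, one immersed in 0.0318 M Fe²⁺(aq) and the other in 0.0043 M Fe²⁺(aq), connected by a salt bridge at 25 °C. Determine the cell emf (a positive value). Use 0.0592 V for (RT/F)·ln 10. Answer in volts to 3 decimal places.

0.026 V

For a concentration cell E°cell = 0, since both electrodes use the same couple.
The compartment with the higher Fe²⁺(aq) concentration (0.0318 M) acts as the cathode; ions are reduced there and produced at the dilute (0.0043 M) anode.
With n = 2, Ecell = −(0.0592/2)·log([dilute]/[conc]) = −(0.0592/2)·log(0.0043/0.0318) = +0.026 V.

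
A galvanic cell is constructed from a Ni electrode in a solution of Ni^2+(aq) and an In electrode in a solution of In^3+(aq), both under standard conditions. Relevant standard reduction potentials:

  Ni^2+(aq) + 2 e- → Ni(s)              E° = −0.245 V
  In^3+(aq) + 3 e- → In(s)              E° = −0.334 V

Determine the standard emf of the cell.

+0.089 V

Of the two couples in this cell, the one with the more positive reduction potential is reduced at the cathode: here that is Ni²⁺/Ni (−0.245 V); In³⁺/In (−0.334 V) is the anode.
E°cell = E°(cathode) − E°(anode) = −0.245 − (−0.334) = +0.089 V.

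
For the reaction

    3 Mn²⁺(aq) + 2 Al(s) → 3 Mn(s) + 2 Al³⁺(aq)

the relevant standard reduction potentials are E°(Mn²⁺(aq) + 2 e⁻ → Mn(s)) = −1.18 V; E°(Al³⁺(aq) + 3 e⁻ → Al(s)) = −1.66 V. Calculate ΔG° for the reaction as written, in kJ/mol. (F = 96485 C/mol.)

−278 kJ/mol

In the reaction as written Mn²⁺(aq) is reduced, so the Mn²⁺/Mn couple is the cathode and Al³⁺/Al is the anode.
E°cell = −1.18 − (−1.66) = +0.48 V; balancing electrons gives n = 6.
ΔG° = −nFE°cell = −(6)(96485)(+0.48) J/mol = −278 kJ/mol.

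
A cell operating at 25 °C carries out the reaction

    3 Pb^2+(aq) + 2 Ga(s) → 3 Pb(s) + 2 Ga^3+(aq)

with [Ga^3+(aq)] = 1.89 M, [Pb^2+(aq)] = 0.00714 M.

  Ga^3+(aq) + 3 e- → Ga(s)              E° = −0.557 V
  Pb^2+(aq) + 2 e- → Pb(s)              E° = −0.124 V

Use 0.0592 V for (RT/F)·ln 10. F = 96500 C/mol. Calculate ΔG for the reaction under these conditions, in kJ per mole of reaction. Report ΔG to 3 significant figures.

−211 kJ/mol

The standard cell potential is −0.124 − (−0.557) = +0.433 V, with n = 6 electrons in the balanced equation.
Here Q = [Ga^3+(aq)]^2 / [Pb^2+(aq)]^3 = 9.81×10^6 (log Q = 6.992), giving E = +0.433 − (0.0592/6)·(6.992) = +0.3640 V.
Then ΔG = −nFE = −6 × 96500 × +0.3640 J/mol = −211 kJ/mol.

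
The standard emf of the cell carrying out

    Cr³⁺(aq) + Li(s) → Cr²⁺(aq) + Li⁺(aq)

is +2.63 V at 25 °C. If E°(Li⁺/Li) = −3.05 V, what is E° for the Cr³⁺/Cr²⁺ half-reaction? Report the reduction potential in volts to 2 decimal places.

In the reaction as written the Cr³⁺/Cr²⁺ couple is reduced (cathode) and Li⁺/Li is oxidized (anode), so E°cell = E°(Cr³⁺/Cr²⁺) − E°(Li⁺/Li).
E°(Cr³⁺/Cr²⁺) = E°cell + E°(anode) = +2.63 + (−3.05) = −0.42 V.

−0.42 V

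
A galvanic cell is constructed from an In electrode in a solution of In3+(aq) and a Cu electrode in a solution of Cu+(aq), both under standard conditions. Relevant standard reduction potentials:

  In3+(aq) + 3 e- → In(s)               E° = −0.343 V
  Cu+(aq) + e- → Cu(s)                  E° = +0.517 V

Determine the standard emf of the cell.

+0.860 V

The Cu⁺/Cu couple has the higher E°, so Cu ion is reduced (cathode) and In is oxidized (anode).
E°cell = E°(cathode) − E°(anode) = +0.517 − (−0.343) = +0.860 V.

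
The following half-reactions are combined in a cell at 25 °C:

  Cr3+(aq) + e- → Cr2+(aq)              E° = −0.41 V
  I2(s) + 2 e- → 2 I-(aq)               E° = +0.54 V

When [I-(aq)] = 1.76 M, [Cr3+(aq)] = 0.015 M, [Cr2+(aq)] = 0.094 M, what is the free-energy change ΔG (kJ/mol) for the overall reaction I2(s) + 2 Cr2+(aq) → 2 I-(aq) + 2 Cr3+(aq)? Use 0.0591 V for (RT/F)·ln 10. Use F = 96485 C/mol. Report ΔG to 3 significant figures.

E°cell = +0.54 − (−0.41) = +0.95 V; the balanced reaction transfers n = 2 electrons.
The reaction quotient is ([I-(aq)]^2·[Cr3+(aq)]^2) / [Cr2+(aq)]^2 = 0.0789; by Nernst, E = +0.95 − (0.0591/2)(−1.103) = +0.9826 V.
Then ΔG = −nFE = −2 × 96485 × +0.9826 J/mol = −190 kJ/mol.

−190 kJ/mol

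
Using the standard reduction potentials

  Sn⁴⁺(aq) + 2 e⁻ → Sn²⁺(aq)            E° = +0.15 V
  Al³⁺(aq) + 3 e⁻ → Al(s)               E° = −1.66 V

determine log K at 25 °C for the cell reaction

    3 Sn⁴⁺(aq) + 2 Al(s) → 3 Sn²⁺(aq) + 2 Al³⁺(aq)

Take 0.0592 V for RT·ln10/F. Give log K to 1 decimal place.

The Sn⁴⁺/Sn²⁺ couple is reduced (cathode); E°cell = +0.15 − (−1.66) = +1.81 V with n = 6.
At equilibrium E = 0, so log K = nE°cell / 0.0592 = (6)(+1.81) / 0.0592 = 183.4.

log K = 183.4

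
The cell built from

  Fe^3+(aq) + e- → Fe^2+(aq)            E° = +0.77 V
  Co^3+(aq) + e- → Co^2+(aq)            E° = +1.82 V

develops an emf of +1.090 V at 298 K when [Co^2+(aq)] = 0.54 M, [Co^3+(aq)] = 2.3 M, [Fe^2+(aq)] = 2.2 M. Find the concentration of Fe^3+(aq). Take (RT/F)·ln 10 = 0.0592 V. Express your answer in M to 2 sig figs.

Co³⁺/Co²⁺ is the cathode (higher E°); E°cell = +1.82 − (+0.77) = +1.05 V with n = 1.
Rearranging E = E° − (0.0592/n)·log Q gives log Q = 1(+1.05 − (+1.090))/0.0592 = −0.676.
The balanced reaction is Co^3+(aq) + Fe^2+(aq) → Co^2+(aq) + Fe^3+(aq), so Q = ([Co^2+(aq)]·[Fe^3+(aq)]) / ([Co^3+(aq)]·[Fe^2+(aq)]).
Substituting the known concentrations and solving, log [Fe^3+(aq)] = 0.296 and [Fe^3+(aq)] = 2.0 M.

2.0 M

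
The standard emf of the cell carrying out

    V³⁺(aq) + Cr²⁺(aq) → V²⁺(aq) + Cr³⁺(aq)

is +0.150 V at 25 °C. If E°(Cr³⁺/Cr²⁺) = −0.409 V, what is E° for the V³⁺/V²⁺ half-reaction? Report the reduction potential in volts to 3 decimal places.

In the reaction as written the V³⁺/V²⁺ couple is reduced (cathode) and Cr³⁺/Cr²⁺ is oxidized (anode), so E°cell = E°(V³⁺/V²⁺) − E°(Cr³⁺/Cr²⁺).
E°(V³⁺/V²⁺) = E°cell + E°(anode) = +0.150 + (−0.409) = −0.259 V.

−0.259 V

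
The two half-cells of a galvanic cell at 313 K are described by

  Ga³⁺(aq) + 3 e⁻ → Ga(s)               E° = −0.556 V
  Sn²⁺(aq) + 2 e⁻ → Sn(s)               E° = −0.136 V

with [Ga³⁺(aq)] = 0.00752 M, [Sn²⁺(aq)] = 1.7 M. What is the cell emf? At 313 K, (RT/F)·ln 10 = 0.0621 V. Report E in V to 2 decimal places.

+0.47 V

Since E°(Sn²⁺/Sn) > E°(Ga³⁺/Ga), Sn²⁺/Sn serves as the cathode.
The standard potential is −0.136 − (−0.556) = +0.420 V and the balanced reaction transfers n = 6 electrons.
Balancing gives 3 Sn²⁺(aq) + 2 Ga(s) → 3 Sn(s) + 2 Ga³⁺(aq); hence Q = [Ga³⁺(aq)]^2 / [Sn²⁺(aq)]^3 = 1.15×10^−5 (log Q = −4.939).
E = E° − (0.0621/n)·log Q = +0.420 − (0.0621/6)(−4.939) = +0.47 V.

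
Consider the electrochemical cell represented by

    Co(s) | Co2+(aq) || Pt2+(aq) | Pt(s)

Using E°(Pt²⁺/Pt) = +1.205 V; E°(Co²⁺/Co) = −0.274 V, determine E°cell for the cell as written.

+1.479 V

By convention the left-hand electrode in cell notation is the anode (oxidation) and the right-hand electrode is the cathode (reduction).
E°cell = E°(right) − E°(left) = +1.205 − (−0.274) = +1.479 V.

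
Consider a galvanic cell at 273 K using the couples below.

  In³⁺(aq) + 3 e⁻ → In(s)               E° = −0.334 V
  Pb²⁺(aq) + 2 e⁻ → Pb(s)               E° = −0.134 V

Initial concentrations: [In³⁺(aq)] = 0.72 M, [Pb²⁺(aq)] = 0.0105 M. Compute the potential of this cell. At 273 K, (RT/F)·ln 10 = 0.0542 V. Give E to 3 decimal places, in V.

+0.149 V

Pb²⁺/Pb is reduced (cathode, E° = −0.134 V) and In³⁺/In is oxidized (anode).
E°cell = −0.134 − (−0.334) = +0.200 V, with n = 6 electrons transferred.
The balanced reaction is 3 Pb²⁺(aq) + 2 In(s) → 3 Pb(s) + 2 In³⁺(aq), so Q = [In³⁺(aq)]^2 / [Pb²⁺(aq)]^3 = 4.48×10^5 and log Q = 5.651.
E = E° − (0.0542/n)·log Q = +0.200 − (0.0542/6)(5.651) = +0.149 V.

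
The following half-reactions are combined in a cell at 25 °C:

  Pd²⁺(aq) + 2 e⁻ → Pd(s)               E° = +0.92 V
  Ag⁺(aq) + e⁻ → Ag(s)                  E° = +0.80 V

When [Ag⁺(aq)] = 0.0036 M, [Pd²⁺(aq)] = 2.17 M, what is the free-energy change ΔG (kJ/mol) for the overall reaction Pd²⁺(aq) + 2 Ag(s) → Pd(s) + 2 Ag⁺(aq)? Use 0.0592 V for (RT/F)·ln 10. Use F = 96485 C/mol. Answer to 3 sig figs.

−53.0 kJ/mol

The standard cell potential is +0.92 − (+0.80) = +0.12 V, with n = 2 electrons in the balanced equation.
The reaction quotient is [Ag⁺(aq)]^2 / [Pd²⁺(aq)] = 5.97×10^−6; by Nernst, E = +0.12 − (0.0592/2)(−5.224) = +0.2746 V.
Finally ΔG = −nFE = −(2)(96485 C/mol)(+0.2746 V) = −53.0 kJ/mol.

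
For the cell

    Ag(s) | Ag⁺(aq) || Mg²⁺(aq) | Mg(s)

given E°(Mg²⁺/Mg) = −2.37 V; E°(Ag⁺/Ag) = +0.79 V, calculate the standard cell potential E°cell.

By convention the left-hand electrode in cell notation is the anode (oxidation) and the right-hand electrode is the cathode (reduction).
E°cell = E°(right) − E°(left) = −2.37 − (+0.79) = −3.16 V.
The negative sign shows that, as written, the cell would require an external voltage to drive the reaction.

−3.16 V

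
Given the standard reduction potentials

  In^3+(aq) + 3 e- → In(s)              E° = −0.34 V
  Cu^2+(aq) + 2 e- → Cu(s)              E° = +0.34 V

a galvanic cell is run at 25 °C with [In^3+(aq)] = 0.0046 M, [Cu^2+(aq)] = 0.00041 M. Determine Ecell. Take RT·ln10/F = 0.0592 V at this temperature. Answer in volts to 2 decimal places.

+0.63 V

The Cu²⁺/Cu couple has the more positive E°, so it is the cathode; In³⁺/In is the anode.
E°cell = +0.34 − (−0.34) = +0.68 V, with n = 6 electrons transferred.
The balanced reaction is 3 Cu^2+(aq) + 2 In(s) → 3 Cu(s) + 2 In^3+(aq), so Q = [In^3+(aq)]^2 / [Cu^2+(aq)]^3 = 3.07×10^5 and log Q = 5.487.
E = E° − (0.0592/n)·log Q = +0.68 − (0.0592/6)(5.487) = +0.63 V.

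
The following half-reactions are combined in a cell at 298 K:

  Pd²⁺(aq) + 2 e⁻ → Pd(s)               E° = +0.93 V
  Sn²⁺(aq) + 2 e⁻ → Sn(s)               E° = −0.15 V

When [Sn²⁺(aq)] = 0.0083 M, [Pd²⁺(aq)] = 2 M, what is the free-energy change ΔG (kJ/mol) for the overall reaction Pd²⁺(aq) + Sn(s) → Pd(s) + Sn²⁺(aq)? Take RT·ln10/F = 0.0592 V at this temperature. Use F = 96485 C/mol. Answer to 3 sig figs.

−222 kJ/mol

The standard cell potential is +0.93 − (−0.15) = +1.08 V, with n = 2 electrons in the balanced equation.
The reaction quotient is [Sn²⁺(aq)] / [Pd²⁺(aq)] = 0.00415; by Nernst, E = +1.08 − (0.0592/2)(−2.382) = +1.1505 V.
Then ΔG = −nFE = −2 × 96485 × +1.1505 J/mol = −222 kJ/mol.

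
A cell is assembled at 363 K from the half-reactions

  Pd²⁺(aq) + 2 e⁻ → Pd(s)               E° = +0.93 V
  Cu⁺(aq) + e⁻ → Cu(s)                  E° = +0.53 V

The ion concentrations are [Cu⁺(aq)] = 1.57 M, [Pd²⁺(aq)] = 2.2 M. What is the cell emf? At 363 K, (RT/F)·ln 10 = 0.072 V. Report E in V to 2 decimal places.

Pd²⁺/Pd is reduced (cathode, E° = +0.93 V) and Cu⁺/Cu is oxidized (anode).
The standard potential is +0.93 − (+0.53) = +0.40 V and the balanced reaction transfers n = 2 electrons.
Balancing gives Pd²⁺(aq) + 2 Cu(s) → Pd(s) + 2 Cu⁺(aq); hence Q = [Cu⁺(aq)]^2 / [Pd²⁺(aq)] = 1.12 (log Q = 0.049).
E = E° − (0.072/n)·log Q = +0.40 − (0.072/2)(0.049) = +0.40 V.

+0.40 V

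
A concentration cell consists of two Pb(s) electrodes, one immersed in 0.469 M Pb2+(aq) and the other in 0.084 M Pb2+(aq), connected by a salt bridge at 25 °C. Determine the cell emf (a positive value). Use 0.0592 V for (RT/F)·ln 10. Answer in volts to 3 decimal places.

0.022 V

For a concentration cell E°cell = 0, since both electrodes use the same couple.
The compartment with the higher Pb2+(aq) concentration (0.469 M) acts as the cathode; ions are reduced there and produced at the dilute (0.084 M) anode.
With n = 2, Ecell = −(0.0592/2)·log([dilute]/[conc]) = −(0.0592/2)·log(0.084/0.469) = +0.022 V.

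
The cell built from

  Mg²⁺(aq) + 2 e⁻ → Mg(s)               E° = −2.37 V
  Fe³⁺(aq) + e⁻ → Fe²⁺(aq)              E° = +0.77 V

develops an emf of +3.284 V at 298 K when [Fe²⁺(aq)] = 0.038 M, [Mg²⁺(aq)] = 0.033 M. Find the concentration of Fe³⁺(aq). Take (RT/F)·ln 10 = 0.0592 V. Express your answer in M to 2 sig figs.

With Fe³⁺/Fe²⁺ at the cathode and Mg²⁺/Mg at the anode, E°cell = +0.77 − (−2.37) = +3.14 V (n = 2).
Since E = E° − (0.0592/n)·log Q, log Q = n(E° − E)/0.0592 = −4.865.
The balanced reaction is 2 Fe³⁺(aq) + Mg(s) → 2 Fe²⁺(aq) + Mg²⁺(aq), so Q = ([Fe²⁺(aq)]^2·[Mg²⁺(aq)]) / [Fe³⁺(aq)]^2.
Substituting the known concentrations and solving, log [Fe³⁺(aq)] = 0.272 and [Fe³⁺(aq)] = 1.9 M.

1.9 M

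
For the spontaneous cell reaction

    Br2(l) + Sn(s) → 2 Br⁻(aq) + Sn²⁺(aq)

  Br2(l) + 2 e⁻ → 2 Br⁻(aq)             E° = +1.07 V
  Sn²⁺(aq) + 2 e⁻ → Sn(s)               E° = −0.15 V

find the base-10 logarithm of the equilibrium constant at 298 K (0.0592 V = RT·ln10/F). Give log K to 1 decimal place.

The Br₂/Br⁻ couple is reduced (cathode); E°cell = +1.07 − (−0.15) = +1.22 V with n = 2.
At equilibrium E = 0, so log K = nE°cell / 0.0592 = (2)(+1.22) / 0.0592 = 41.2.

log K = 41.2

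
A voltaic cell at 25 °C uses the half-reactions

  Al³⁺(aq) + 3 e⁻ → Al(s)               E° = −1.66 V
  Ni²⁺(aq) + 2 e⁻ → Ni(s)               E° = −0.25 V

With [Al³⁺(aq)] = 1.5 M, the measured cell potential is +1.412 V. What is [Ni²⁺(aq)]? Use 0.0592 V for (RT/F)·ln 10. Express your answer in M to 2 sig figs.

1.5 M

With Ni²⁺/Ni at the cathode and Al³⁺/Al at the anode, E°cell = −0.25 − (−1.66) = +1.41 V (n = 6).
Since E = E° − (0.0592/n)·log Q, log Q = n(E° − E)/0.0592 = −0.203.
Balancing electrons gives 3 Ni²⁺(aq) + 2 Al(s) → 3 Ni(s) + 2 Al³⁺(aq); thus Q = [Al³⁺(aq)]^2 / [Ni²⁺(aq)]^3.
Solving for the unknown gives log [Ni²⁺(aq)] = 0.185, so [Ni²⁺(aq)] ≈ 1.5 M.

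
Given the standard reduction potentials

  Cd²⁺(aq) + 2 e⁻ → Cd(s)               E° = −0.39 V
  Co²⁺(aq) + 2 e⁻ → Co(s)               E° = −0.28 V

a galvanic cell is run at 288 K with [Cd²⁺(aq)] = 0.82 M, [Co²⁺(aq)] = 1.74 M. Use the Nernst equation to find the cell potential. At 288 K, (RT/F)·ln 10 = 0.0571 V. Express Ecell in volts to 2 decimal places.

+0.12 V

The Co²⁺/Co couple has the more positive E°, so it is the cathode; Cd²⁺/Cd is the anode.
E°cell = −0.28 − (−0.39) = +0.11 V, with n = 2 electrons transferred.
Balancing gives Co²⁺(aq) + Cd(s) → Co(s) + Cd²⁺(aq); hence Q = [Cd²⁺(aq)] / [Co²⁺(aq)] = 0.471 (log Q = −0.327).
Applying E = E° − (RT ln10/nF)·log Q gives +0.11 − (0.0571/2)(−0.327) = +0.12 V.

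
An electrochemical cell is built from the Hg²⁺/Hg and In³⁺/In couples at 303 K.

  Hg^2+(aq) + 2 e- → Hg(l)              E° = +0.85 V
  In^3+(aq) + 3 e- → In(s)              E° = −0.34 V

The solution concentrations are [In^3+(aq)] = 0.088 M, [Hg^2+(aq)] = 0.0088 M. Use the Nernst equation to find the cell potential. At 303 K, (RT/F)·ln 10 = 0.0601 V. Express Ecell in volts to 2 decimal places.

Hg²⁺/Hg is reduced (cathode, E° = +0.85 V) and In³⁺/In is oxidized (anode).
E°cell = +0.85 − (−0.34) = +1.19 V, with n = 6 electrons transferred.
The balanced reaction is 3 Hg^2+(aq) + 2 In(s) → 3 Hg(l) + 2 In^3+(aq), so Q = [In^3+(aq)]^2 / [Hg^2+(aq)]^3 = 1.14×10^4 and log Q = 4.056.
E = E° − (0.0601/n)·log Q = +1.19 − (0.0601/6)(4.056) = +1.15 V.

+1.15 V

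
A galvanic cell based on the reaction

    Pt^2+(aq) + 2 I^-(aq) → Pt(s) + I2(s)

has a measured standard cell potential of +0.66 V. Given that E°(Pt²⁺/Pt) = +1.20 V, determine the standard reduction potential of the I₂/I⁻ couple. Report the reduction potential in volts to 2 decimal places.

+0.54 V

In the reaction as written the Pt²⁺/Pt couple is reduced (cathode) and I₂/I⁻ is oxidized (anode), so E°cell = E°(Pt²⁺/Pt) − E°(I₂/I⁻).
E°(I₂/I⁻) = E°(cathode) − E°cell = +1.20 − (+0.66) = +0.54 V.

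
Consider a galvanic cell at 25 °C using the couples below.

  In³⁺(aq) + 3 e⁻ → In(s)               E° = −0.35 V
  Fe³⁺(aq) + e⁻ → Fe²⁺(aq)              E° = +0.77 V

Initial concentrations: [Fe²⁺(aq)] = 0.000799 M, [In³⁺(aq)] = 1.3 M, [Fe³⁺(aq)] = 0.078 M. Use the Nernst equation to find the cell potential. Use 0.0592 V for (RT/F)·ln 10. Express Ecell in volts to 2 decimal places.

+1.24 V

The Fe³⁺/Fe²⁺ couple has the more positive E°, so it is the cathode; In³⁺/In is the anode.
E°cell = +0.77 − (−0.35) = +1.12 V, with n = 3 electrons transferred.
Balancing gives 3 Fe³⁺(aq) + In(s) → 3 Fe²⁺(aq) + In³⁺(aq); hence Q = ([Fe²⁺(aq)]^3·[In³⁺(aq)]) / [Fe³⁺(aq)]^3 = 1.4×10^−6 (log Q = −5.855).
E = E° − (0.0592/n)·log Q = +1.12 − (0.0592/3)(−5.855) = +1.24 V.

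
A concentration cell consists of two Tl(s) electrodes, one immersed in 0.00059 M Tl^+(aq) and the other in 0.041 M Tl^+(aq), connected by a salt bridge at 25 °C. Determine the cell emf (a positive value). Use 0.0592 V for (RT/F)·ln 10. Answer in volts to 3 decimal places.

0.109 V

For a concentration cell E°cell = 0, since both electrodes use the same couple.
The compartment with the higher Tl^+(aq) concentration (0.041 M) acts as the cathode; ions are reduced there and produced at the dilute (0.00059 M) anode.
With n = 1, Ecell = −(0.0592/1)·log([dilute]/[conc]) = −(0.0592/1)·log(0.00059/0.041) = +0.109 V.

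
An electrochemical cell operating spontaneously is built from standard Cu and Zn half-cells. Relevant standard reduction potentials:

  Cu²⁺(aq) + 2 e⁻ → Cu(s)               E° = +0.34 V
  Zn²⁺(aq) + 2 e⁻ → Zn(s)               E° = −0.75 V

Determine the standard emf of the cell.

The Cu²⁺/Cu couple has the higher E°, so Cu ion is reduced (cathode) and Zn is oxidized (anode).
E°cell = E°(cathode) − E°(anode) = +0.34 − (−0.75) = +1.09 V.

+1.09 V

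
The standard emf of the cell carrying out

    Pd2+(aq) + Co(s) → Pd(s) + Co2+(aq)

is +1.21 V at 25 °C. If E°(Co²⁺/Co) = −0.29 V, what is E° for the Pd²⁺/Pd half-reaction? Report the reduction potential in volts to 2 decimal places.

In the reaction as written the Pd²⁺/Pd couple is reduced (cathode) and Co²⁺/Co is oxidized (anode), so E°cell = E°(Pd²⁺/Pd) − E°(Co²⁺/Co).
E°(Pd²⁺/Pd) = E°cell + E°(anode) = +1.21 + (−0.29) = +0.92 V.

+0.92 V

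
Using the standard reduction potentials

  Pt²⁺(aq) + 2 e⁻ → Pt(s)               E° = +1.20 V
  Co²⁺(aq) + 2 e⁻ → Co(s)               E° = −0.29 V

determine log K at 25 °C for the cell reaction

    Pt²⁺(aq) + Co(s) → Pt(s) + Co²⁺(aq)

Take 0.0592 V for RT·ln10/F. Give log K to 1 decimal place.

The Pt²⁺/Pt couple is reduced (cathode); E°cell = +1.20 − (−0.29) = +1.49 V with n = 2.
At equilibrium E = 0, so log K = nE°cell / 0.0592 = (2)(+1.49) / 0.0592 = 50.3.

log K = 50.3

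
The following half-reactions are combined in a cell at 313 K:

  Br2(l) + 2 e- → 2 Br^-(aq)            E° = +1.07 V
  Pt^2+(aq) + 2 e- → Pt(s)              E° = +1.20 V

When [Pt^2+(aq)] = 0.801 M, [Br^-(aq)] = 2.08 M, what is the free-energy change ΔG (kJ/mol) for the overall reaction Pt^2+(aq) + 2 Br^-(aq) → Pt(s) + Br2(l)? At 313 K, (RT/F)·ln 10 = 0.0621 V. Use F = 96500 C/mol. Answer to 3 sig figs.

The standard cell potential is +1.20 − (+1.07) = +0.13 V, with n = 2 electrons in the balanced equation.
Here Q = 1 / ([Pt^2+(aq)]·[Br^-(aq)]^2) = 0.289 (log Q = −0.540), giving E = +0.13 − (0.0621/2)·(−0.540) = +0.1468 V.
Then ΔG = −nFE = −2 × 96500 × +0.1468 J/mol = −28.3 kJ/mol.

−28.3 kJ/mol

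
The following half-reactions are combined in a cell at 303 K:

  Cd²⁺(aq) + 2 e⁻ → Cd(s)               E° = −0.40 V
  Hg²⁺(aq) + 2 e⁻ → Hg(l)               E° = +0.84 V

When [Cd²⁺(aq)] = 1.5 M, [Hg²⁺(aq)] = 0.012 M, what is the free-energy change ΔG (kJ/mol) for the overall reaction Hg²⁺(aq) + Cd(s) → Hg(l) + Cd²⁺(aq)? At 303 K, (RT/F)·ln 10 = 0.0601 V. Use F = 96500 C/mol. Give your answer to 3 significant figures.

E°cell = +0.84 − (−0.40) = +1.24 V; the balanced reaction transfers n = 2 electrons.
Here Q = [Cd²⁺(aq)] / [Hg²⁺(aq)] = 125 (log Q = 2.097), giving E = +1.24 − (0.0601/2)·(2.097) = +1.1770 V.
ΔG = −nFE = −(2)(96500)(+1.1770) J/mol = −227 kJ/mol.

−227 kJ/mol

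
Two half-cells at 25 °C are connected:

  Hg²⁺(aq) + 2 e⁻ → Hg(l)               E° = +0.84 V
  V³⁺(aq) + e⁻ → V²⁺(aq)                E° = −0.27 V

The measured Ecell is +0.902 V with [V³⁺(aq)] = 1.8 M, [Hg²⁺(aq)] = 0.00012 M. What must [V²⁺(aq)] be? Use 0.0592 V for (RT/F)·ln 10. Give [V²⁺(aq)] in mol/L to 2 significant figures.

Hg²⁺/Hg is the cathode (higher E°); E°cell = +0.84 − (−0.27) = +1.11 V with n = 2.
Rearranging E = E° − (0.0592/n)·log Q gives log Q = 2(+1.11 − (+0.902))/0.0592 = 7.027.
For Hg²⁺(aq) + 2 V²⁺(aq) → Hg(l) + 2 V³⁺(aq), the reaction quotient is Q = [V³⁺(aq)]^2 / ([Hg²⁺(aq)]·[V²⁺(aq)]^2).
Solving for the unknown gives log [V²⁺(aq)] = −1.298, so [V²⁺(aq)] ≈ 0.050 M.

0.050 M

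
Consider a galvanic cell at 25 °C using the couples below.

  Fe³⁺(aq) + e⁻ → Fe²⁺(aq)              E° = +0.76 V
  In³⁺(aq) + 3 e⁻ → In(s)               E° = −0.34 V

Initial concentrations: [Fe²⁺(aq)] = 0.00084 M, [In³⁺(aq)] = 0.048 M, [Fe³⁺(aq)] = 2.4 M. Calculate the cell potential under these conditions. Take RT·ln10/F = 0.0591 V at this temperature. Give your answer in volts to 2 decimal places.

+1.33 V

Since E°(Fe³⁺/Fe²⁺) > E°(In³⁺/In), Fe³⁺/Fe²⁺ serves as the cathode.
The standard potential is +0.76 − (−0.34) = +1.10 V and the balanced reaction transfers n = 3 electrons.
The balanced reaction is 3 Fe³⁺(aq) + In(s) → 3 Fe²⁺(aq) + In³⁺(aq), so Q = ([Fe²⁺(aq)]^3·[In³⁺(aq)]) / [Fe³⁺(aq)]^3 = 2.06×10^−12 and log Q = −11.687.
E = E° − (0.0591/n)·log Q = +1.10 − (0.0591/3)(−11.687) = +1.33 V.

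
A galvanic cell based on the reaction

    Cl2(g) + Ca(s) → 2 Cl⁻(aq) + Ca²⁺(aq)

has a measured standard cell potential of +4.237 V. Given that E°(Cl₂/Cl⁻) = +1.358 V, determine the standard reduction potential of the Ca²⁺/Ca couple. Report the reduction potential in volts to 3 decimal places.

In the reaction as written the Cl₂/Cl⁻ couple is reduced (cathode) and Ca²⁺/Ca is oxidized (anode), so E°cell = E°(Cl₂/Cl⁻) − E°(Ca²⁺/Ca).
E°(Ca²⁺/Ca) = E°(cathode) − E°cell = +1.358 − (+4.237) = −2.879 V.

−2.879 V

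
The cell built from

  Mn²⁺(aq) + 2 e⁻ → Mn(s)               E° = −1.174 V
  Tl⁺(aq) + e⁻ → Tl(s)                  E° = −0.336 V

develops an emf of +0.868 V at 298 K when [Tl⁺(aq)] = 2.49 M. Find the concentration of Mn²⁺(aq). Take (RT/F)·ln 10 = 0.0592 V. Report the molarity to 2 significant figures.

0.60 M

Tl⁺/Tl is the cathode (higher E°); E°cell = −0.336 − (−1.174) = +0.838 V with n = 2.
Rearranging E = E° − (0.0592/n)·log Q gives log Q = 2(+0.838 − (+0.868))/0.0592 = −1.014.
For 2 Tl⁺(aq) + Mn(s) → 2 Tl(s) + Mn²⁺(aq), the reaction quotient is Q = [Mn²⁺(aq)] / [Tl⁺(aq)]^2.
Isolating [Mn²⁺(aq)] in Q = 10^{−1.014} yields log [Mn²⁺(aq)] = −0.222, i.e. 0.60 M.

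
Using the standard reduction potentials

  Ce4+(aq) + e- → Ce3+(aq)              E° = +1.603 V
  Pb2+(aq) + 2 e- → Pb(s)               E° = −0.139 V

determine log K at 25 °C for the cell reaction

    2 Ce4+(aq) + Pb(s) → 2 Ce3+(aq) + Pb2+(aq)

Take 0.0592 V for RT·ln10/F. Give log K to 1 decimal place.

The Ce⁴⁺/Ce³⁺ couple is reduced (cathode); E°cell = +1.603 − (−0.139) = +1.742 V with n = 2.
At equilibrium E = 0, so log K = nE°cell / 0.0592 = (2)(+1.742) / 0.0592 = 58.9.

log K = 58.9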